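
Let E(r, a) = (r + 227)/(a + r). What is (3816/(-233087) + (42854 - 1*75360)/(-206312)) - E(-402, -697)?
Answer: -235768405/13062140636 ≈ -0.018050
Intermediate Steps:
E(r, a) = (227 + r)/(a + r)
(3816/(-233087) + (42854 - 1*75360)/(-206312)) - E(-402, -697) = (3816/(-233087) + (42854 - 1*75360)/(-206312)) - (227 - 402)/(-697 - 402) = (3816*(-1/233087) + (42854 - 75360)*(-1/206312)) - (-175)/(-1099) = (-3816/233087 - 32506*(-1/206312)) - (-1)*(-175)/1099 = (-3816/233087 + 16253/103156) - 1*25/157 = 11746435/83198348 - 25/157 = -235768405/13062140636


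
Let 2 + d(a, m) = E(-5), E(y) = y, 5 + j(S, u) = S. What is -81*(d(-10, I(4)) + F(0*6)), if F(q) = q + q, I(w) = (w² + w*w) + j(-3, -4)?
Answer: 567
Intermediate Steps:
j(S, u) = -5 + S
I(w) = -8 + 2*w² (I(w) = (w² + w*w) + (-5 - 3) = (w² + w²) - 8 = 2*w² - 8 = -8 + 2*w²)
F(q) = 2*q
d(a, m) = -7 (d(a, m) = -2 - 5 = -7)
-81*(d(-10, I(4)) + F(0*6)) = -81*(-7 + 2*(0*6)) = -81*(-7 + 2*0) = -81*(-7 + 0) = -81*(-7) = 567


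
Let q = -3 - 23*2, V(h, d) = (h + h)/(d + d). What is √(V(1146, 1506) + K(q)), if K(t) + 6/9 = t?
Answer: I*√27729978/753 ≈ 6.9933*I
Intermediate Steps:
V(h, d) = h/d (V(h, d) = (2*h)/((2*d)) = (2*h)*(1/(2*d)) = h/d)
q = -49 (q = -3 - 46 = -49)
K(t) = -⅔ + t
√(V(1146, 1506) + K(q)) = √(1146/1506 + (-⅔ - 49)) = √(1146*(1/1506) - 149/3) = √(191/251 - 149/3) = √(-36826/753) = I*√27729978/753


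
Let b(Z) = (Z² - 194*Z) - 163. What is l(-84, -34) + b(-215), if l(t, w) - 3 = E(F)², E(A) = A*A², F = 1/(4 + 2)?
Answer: 4095230401/46656 ≈ 87775.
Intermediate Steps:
F = ⅙ (F = 1/6 = ⅙ ≈ 0.16667)
E(A) = A³
b(Z) = -163 + Z² - 194*Z
l(t, w) = 139969/46656 (l(t, w) = 3 + ((⅙)³)² = 3 + (1/216)² = 3 + 1/46656 = 139969/46656)
l(-84, -34) + b(-215) = 139969/46656 + (-163 + (-215)² - 194*(-215)) = 139969/46656 + (-163 + 46225 + 41710) = 139969/46656 + 87772 = 4095230401/46656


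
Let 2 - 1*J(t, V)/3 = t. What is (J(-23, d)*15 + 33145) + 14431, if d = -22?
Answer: 48701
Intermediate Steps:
J(t, V) = 6 - 3*t
(J(-23, d)*15 + 33145) + 14431 = ((6 - 3*(-23))*15 + 33145) + 14431 = ((6 + 69)*15 + 33145) + 14431 = (75*15 + 33145) + 14431 = (1125 + 33145) + 14431 = 34270 + 14431 = 48701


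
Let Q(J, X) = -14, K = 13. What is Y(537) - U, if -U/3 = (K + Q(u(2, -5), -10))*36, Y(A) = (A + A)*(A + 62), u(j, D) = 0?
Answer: 643218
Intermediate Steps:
Y(A) = 2*A*(62 + A) (Y(A) = (2*A)*(62 + A) = 2*A*(62 + A))
U = 108 (U = -3*(13 - 14)*36 = -(-3)*36 = -3*(-36) = 108)
Y(537) - U = 2*537*(62 + 537) - 1*108 = 2*537*599 - 108 = 643326 - 108 = 643218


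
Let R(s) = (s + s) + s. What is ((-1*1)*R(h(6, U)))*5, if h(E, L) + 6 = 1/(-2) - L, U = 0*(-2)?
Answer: 195/2 ≈ 97.500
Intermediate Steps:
U = 0
h(E, L) = -13/2 - L (h(E, L) = -6 + (1/(-2) - L) = -6 + (-½ - L) = -13/2 - L)
R(s) = 3*s (R(s) = 2*s + s = 3*s)
((-1*1)*R(h(6, U)))*5 = ((-1*1)*(3*(-13/2 - 1*0)))*5 = -3*(-13/2 + 0)*5 = -3*(-13)/2*5 = -1*(-39/2)*5 = (39/2)*5 = 195/2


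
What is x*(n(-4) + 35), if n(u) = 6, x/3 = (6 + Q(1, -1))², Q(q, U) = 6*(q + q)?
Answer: 39852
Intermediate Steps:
Q(q, U) = 12*q (Q(q, U) = 6*(2*q) = 12*q)
x = 972 (x = 3*(6 + 12*1)² = 3*(6 + 12)² = 3*18² = 3*324 = 972)
x*(n(-4) + 35) = 972*(6 + 35) = 972*41 = 39852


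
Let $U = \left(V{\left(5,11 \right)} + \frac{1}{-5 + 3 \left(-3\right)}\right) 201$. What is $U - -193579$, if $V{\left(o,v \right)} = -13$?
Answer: $\frac{2673323}{14} \approx 1.9095 \cdot 10^{5}$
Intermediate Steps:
$U = - \frac{36783}{14}$ ($U = \left(-13 + \frac{1}{-5 + 3 \left(-3\right)}\right) 201 = \left(-13 + \frac{1}{-5 - 9}\right) 201 = \left(-13 + \frac{1}{-14}\right) 201 = \left(-13 - \frac{1}{14}\right) 201 = \left(- \frac{183}{14}\right) 201 = - \frac{36783}{14} \approx -2627.4$)
$U - -193579 = - \frac{36783}{14} - -193579 = - \frac{36783}{14} + 193579 = \frac{2673323}{14}$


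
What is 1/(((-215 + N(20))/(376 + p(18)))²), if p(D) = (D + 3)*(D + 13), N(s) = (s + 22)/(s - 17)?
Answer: 1054729/40401 ≈ 26.107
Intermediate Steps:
N(s) = (22 + s)/(-17 + s)
p(D) = (3 + D)*(13 + D)
1/(((-215 + N(20))/(376 + p(18)))²) = 1/(((-215 + (22 + 20)/(-17 + 20))/(376 + (39 + 18² + 16*18)))²) = 1/(((-215 + 42/3)/(376 + (39 + 324 + 288)))²) = 1/(((-215 + (⅓)*42)/(376 + 651))²) = 1/(((-215 + 14)/1027)²) = 1/((-201*1/1027)²) = 1/((-201/1027)²) = 1/(40401/1054729) = 1054729/40401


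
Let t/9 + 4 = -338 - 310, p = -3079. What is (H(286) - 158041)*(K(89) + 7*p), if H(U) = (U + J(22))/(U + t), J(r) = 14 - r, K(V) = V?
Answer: 9467610922480/2791 ≈ 3.3922e+9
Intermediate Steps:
t = -5868 (t = -36 + 9*(-338 - 310) = -36 + 9*(-648) = -36 - 5832 = -5868)
H(U) = (-8 + U)/(-5868 + U) (H(U) = (U + (14 - 1*22))/(U - 5868) = (U + (14 - 22))/(-5868 + U) = (U - 8)/(-5868 + U) = (-8 + U)/(-5868 + U))
(H(286) - 158041)*(K(89) + 7*p) = ((-8 + 286)/(-5868 + 286) - 158041)*(89 + 7*(-3079)) = (278/(-5582) - 158041)*(89 - 21553) = (-1/5582*278 - 158041)*(-21464) = (-139/2791 - 158041)*(-21464) = -441092570/2791*(-21464) = 9467610922480/2791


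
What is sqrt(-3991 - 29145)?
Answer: 4*I*sqrt(2071) ≈ 182.03*I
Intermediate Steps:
sqrt(-3991 - 29145) = sqrt(-33136) = 4*I*sqrt(2071)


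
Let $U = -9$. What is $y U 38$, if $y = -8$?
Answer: $2736$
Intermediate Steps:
$y U 38 = \left(-8\right) \left(-9\right) 38 = 72 \cdot 38 = 2736$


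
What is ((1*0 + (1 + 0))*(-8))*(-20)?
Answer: 160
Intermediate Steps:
((1*0 + (1 + 0))*(-8))*(-20) = ((0 + 1)*(-8))*(-20) = (1*(-8))*(-20) = -8*(-20) = 160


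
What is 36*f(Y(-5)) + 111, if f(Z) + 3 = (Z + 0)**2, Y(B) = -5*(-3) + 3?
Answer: 11667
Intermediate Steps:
Y(B) = 18 (Y(B) = 15 + 3 = 18)
f(Z) = -3 + Z**2 (f(Z) = -3 + (Z + 0)**2 = -3 + Z**2)
36*f(Y(-5)) + 111 = 36*(-3 + 18**2) + 111 = 36*(-3 + 324) + 111 = 36*321 + 111 = 11556 + 111 = 11667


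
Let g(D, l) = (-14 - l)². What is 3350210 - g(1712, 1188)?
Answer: 1905406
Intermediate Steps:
3350210 - g(1712, 1188) = 3350210 - (14 + 1188)² = 3350210 - 1*1202² = 3350210 - 1*1444804 = 3350210 - 1444804 = 1905406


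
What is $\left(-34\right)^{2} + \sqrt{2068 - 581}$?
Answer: $1156 + \sqrt{1487} \approx 1194.6$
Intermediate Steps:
$\left(-34\right)^{2} + \sqrt{2068 - 581} = 1156 + \sqrt{1487}$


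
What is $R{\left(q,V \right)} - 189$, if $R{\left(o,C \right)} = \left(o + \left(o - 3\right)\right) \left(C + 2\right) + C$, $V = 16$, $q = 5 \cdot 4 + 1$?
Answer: $529$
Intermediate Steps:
$q = 21$ ($q = 20 + 1 = 21$)
$R{\left(o,C \right)} = C + \left(-3 + 2 o\right) \left(2 + C\right)$ ($R{\left(o,C \right)} = \left(o + \left(o - 3\right)\right) \left(2 + C\right) + C = \left(o + \left(-3 + o\right)\right) \left(2 + C\right) + C = \left(-3 + 2 o\right) \left(2 + C\right) + C = C + \left(-3 + 2 o\right) \left(2 + C\right)$)
$R{\left(q,V \right)} - 189 = \left(-6 - 32 + 4 \cdot 21 + 2 \cdot 16 \cdot 21\right) - 189 = \left(-6 - 32 + 84 + 672\right) - 189 = 718 - 189 = 529$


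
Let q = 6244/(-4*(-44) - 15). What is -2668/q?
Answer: -15341/223 ≈ -68.794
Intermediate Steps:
q = 892/23 (q = 6244/(176 - 15) = 6244/161 = 6244*(1/161) = 892/23 ≈ 38.783)
-2668/q = -2668/892/23 = -2668*23/892 = -15341/223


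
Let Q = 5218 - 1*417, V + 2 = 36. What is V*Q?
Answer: 163234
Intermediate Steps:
V = 34 (V = -2 + 36 = 34)
Q = 4801 (Q = 5218 - 417 = 4801)
V*Q = 34*4801 = 163234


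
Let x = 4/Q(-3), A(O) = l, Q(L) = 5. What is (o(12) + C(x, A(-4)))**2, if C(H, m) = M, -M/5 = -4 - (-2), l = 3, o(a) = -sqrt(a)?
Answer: 112 - 40*sqrt(3) ≈ 42.718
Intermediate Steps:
A(O) = 3
M = 10 (M = -5*(-4 - (-2)) = -5*(-4 - 1*(-2)) = -5*(-4 + 2) = -5*(-2) = 10)
x = 4/5 ≈ 0.80000
C(H, m) = 10
(o(12) + C(x, A(-4)))**2 = (-sqrt(12) + 10)**2 = (-2*sqrt(3) + 10)**2 = (10 - 2*sqrt(3))**2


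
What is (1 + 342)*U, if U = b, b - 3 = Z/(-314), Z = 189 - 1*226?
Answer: 335797/314 ≈ 1069.4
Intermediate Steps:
Z = -37 (Z = 189 - 226 = -37)
b = 979/314 (b = 3 - 37/(-314) = 3 - 37*(-1/314) = 3 + 37/314 = 979/314 ≈ 3.1178)
U = 979/314 ≈ 3.1178
(1 + 342)*U = (1 + 342)*(979/314) = 343*(979/314) = 335797/314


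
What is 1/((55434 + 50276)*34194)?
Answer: 1/3614647740 ≈ 2.7665e-10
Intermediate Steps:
1/((55434 + 50276)*34194) = (1/34194)/105710 = (1/105710)*(1/34194) = 1/3614647740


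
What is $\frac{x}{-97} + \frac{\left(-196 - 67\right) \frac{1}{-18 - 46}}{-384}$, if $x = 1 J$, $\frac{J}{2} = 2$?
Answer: $- \frac{123815}{2383872} \approx -0.051939$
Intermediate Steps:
$J = 4$ ($J = 2 \cdot 2 = 4$)
$x = 4$ ($x = 1 \cdot 4 = 4$)
$\frac{x}{-97} + \frac{\left(-196 - 67\right) \frac{1}{-18 - 46}}{-384} = \frac{4}{-97} + \frac{\left(-196 - 67\right) \frac{1}{-18 - 46}}{-384} = 4 \left(- \frac{1}{97}\right) + - \frac{263}{-64} \left(- \frac{1}{384}\right) = - \frac{4}{97} + \left(-263\right) \left(- \frac{1}{64}\right) \left(- \frac{1}{384}\right) = - \frac{4}{97} + \frac{263}{64} \left(- \frac{1}{384}\right) = - \frac{4}{97} - \frac{263}{24576} = - \frac{123815}{2383872}$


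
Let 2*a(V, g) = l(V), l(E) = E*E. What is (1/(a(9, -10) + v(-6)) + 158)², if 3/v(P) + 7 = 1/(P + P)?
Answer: 1159119237376/46416969 ≈ 24972.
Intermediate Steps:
l(E) = E²
a(V, g) = V²/2
v(P) = 3/(-7 + 1/(2*P)) (v(P) = 3/(-7 + 1/(P + P)) = 3/(-7 + 1/(2*P)))
(1/(a(9, -10) + v(-6)) + 158)² = (1/((½)*9² - 6*(-6)/(-1 + 14*(-6))) + 158)² = (1/((½)*81 - 6*(-6)/(-1 - 84)) + 158)² = (1/(81/2 - 6*(-6)/(-85)) + 158)² = (1/(81/2 - 6*(-6)*(-1/85)) + 158)² = (1/(81/2 - 36/85) + 158)² = (1/(6813/170) + 158)² = (170/6813 + 158)² = (1076624/6813)² = 1159119237376/46416969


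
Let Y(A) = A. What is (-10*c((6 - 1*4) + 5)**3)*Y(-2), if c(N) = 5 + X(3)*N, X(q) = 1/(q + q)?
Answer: 253265/54 ≈ 4690.1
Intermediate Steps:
X(q) = 1/(2*q)
c(N) = 5 + N/6 (c(N) = 5 + ((1/2)/3)*N = 5 + ((1/2)*(1/3))*N = 5 + N/6)
(-10*c((6 - 1*4) + 5)**3)*Y(-2) = -10*(5 + ((6 - 1*4) + 5)/6)**3*(-2) = -10*(5 + ((6 - 4) + 5)/6)**3*(-2) = -10*(5 + (2 + 5)/6)**3*(-2) = -10*(5 + (1/6)*7)**3*(-2) = -10*(5 + 7/6)**3*(-2) = -10*(37/6)**3*(-2) = -10*50653/216*(-2) = -253265/108*(-2) = 253265/54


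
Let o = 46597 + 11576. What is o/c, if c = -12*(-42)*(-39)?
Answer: -19391/6552 ≈ -2.9596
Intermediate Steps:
c = -19656 (c = 504*(-39) = -19656)
o = 58173
o/c = 58173/(-19656) = 58173*(-1/19656) = -19391/6552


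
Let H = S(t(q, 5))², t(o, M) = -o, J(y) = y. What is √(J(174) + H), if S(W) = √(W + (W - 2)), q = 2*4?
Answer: 2*√39 ≈ 12.490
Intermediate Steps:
q = 8
S(W) = √(-2 + 2*W) (S(W) = √(W + (-2 + W)) = √(-2 + 2*W))
H = -18 (H = (√(-2 + 2*(-1*8)))² = (√(-2 + 2*(-8)))² = (√(-2 - 16))² = (√(-18))² = (3*I*√2)² = -18)
√(J(174) + H) = √(174 - 18) = √156 = 2*√39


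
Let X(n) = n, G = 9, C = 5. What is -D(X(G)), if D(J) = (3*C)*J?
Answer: -135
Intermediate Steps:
D(J) = 15*J (D(J) = (3*5)*J = 15*J)
-D(X(G)) = -15*9 = -1*135 = -135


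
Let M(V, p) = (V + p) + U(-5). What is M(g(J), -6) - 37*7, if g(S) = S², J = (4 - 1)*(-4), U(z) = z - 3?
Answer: -129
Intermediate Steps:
U(z) = -3 + z
J = -12 (J = 3*(-4) = -12)
M(V, p) = -8 + V + p (M(V, p) = (V + p) + (-3 - 5) = (V + p) - 8 = -8 + V + p)
M(g(J), -6) - 37*7 = (-8 + (-12)² - 6) - 37*7 = (-8 + 144 - 6) - 259 = 130 - 259 = -129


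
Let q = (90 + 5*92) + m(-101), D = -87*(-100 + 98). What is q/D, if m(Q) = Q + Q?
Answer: 2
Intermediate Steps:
D = 174 (D = -87*(-2) = 174)
m(Q) = 2*Q
q = 348 (q = (90 + 5*92) + 2*(-101) = (90 + 460) - 202 = 550 - 202 = 348)
q/D = 348/174 = 348*(1/174) = 2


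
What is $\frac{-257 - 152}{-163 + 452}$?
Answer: $- \frac{409}{289} \approx -1.4152$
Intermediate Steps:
$\frac{-257 - 152}{-163 + 452} = - \frac{409}{289}$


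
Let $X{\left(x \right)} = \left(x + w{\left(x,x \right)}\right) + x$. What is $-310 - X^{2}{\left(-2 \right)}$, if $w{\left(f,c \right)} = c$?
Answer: $-346$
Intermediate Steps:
$X{\left(x \right)} = 3 x$ ($X{\left(x \right)} = \left(x + x\right) + x = 2 x + x = 3 x$)
$-310 - X^{2}{\left(-2 \right)} = -310 - \left(3 \left(-2\right)\right)^{2} = -310 - \left(-6\right)^{2} = -310 - 36 = -346$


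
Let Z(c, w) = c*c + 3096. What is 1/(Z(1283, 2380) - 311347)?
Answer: 1/1337838 ≈ 7.4747e-7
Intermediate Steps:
Z(c, w) = 3096 + c**2 (Z(c, w) = c**2 + 3096 = 3096 + c**2)
1/(Z(1283, 2380) - 311347) = 1/((3096 + 1283**2) - 311347) = 1/((3096 + 1646089) - 311347) = 1/(1649185 - 311347) = 1/1337838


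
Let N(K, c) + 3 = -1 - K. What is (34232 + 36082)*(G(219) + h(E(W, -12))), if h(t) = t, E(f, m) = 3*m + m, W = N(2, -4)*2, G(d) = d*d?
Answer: 3368954682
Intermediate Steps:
G(d) = d²
N(K, c) = -4 - K (N(K, c) = -3 + (-1 - K) = -4 - K)
W = -12 (W = (-4 - 1*2)*2 = (-4 - 2)*2 = -6*2 = -12)
E(f, m) = 4*m
(34232 + 36082)*(G(219) + h(E(W, -12))) = (34232 + 36082)*(219² + 4*(-12)) = 70314*(47961 - 48) = 70314*47913 = 3368954682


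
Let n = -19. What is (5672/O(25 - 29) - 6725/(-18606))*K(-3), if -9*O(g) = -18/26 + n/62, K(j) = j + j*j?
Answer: 15623336297/50945 ≈ 3.0667e+5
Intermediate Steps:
K(j) = j + j²
O(g) = 805/7254 (O(g) = -(-18/26 - 19/62)/9 = -(-18*1/26 - 19*1/62)/9 = -(-9/13 - 19/62)/9 = -⅑*(-805/806) = 805/7254)
(5672/O(25 - 29) - 6725/(-18606))*K(-3) = (5672/(805/7254) - 6725/(-18606))*(-3*(1 - 3)) = (5672*(7254/805) - 6725*(-1/18606))*(-3*(-2)) = (41144688/805 + 6725/18606)*6 = (15623336297/305670)*6 = 15623336297/50945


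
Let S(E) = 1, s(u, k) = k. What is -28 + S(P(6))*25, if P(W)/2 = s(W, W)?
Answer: -3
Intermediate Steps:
P(W) = 2*W
-28 + S(P(6))*25 = -28 + 1*25 = -28 + 25 = -3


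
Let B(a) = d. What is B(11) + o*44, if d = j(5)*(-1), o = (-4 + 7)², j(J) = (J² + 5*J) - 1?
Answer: 347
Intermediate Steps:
j(J) = -1 + J² + 5*J
o = 9 (o = 3² = 9)
d = -49 (d = (-1 + 5² + 5*5)*(-1) = (-1 + 25 + 25)*(-1) = 49*(-1) = -49)
B(a) = -49
B(11) + o*44 = -49 + 9*44 = -49 + 396 = 347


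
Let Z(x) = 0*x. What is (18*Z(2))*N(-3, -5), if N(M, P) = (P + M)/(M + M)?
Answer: 0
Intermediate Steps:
Z(x) = 0
N(M, P) = (M + P)/(2*M) (N(M, P) = (M + P)/((2*M)) = (M + P)*(1/(2*M)) = (M + P)/(2*M))
(18*Z(2))*N(-3, -5) = (18*0)*((½)*(-3 - 5)/(-3)) = 0*((½)*(-⅓)*(-8)) = 0*(4/3) = 0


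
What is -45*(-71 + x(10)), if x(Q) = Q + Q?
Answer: 2295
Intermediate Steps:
x(Q) = 2*Q
-45*(-71 + x(10)) = -45*(-71 + 2*10) = -45*(-71 + 20) = -45*(-51) = 2295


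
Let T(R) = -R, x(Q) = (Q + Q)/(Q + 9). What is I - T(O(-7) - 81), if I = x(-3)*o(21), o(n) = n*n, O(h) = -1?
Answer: -523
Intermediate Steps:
o(n) = n²
x(Q) = 2*Q/(9 + Q) (x(Q) = (2*Q)/(9 + Q) = 2*Q/(9 + Q))
I = -441 (I = (2*(-3)/(9 - 3))*21² = (2*(-3)/6)*441 = (2*(-3)*(⅙))*441 = -1*441 = -441)
I - T(O(-7) - 81) = -441 - (-1)*(-1 - 81) = -441 - (-1)*(-82) = -441 - 1*82 = -441 - 82 = -523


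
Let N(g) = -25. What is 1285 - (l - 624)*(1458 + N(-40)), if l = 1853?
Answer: -1759872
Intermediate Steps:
1285 - (l - 624)*(1458 + N(-40)) = 1285 - (1853 - 624)*(1458 - 25) = 1285 - 1229*1433 = 1285 - 1*1761157 = 1285 - 1761157 = -1759872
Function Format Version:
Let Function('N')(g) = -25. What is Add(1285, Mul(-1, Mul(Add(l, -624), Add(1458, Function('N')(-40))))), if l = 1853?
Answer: -1759872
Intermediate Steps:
Add(1285, Mul(-1, Mul(Add(l, -624), Add(1458, Function('N')(-40))))) = Add(1285, Mul(-1, Mul(Add(1853, -624), Add(1458, -25)))) = Add(1285, Mul(-1, Mul(1229, 1433))) = Add(1285, Mul(-1, 1761157)) = Add(1285, -1761157) = -1759872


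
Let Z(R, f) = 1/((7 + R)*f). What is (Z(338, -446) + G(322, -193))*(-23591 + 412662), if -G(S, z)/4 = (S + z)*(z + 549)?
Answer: -10997209906218991/153870 ≈ -7.1471e+10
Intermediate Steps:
Z(R, f) = 1/(f*(7 + R))
G(S, z) = -4*(549 + z)*(S + z) (G(S, z) = -4*(S + z)*(z + 549) = -4*(S + z)*(549 + z) = -4*(549 + z)*(S + z))
(Z(338, -446) + G(322, -193))*(-23591 + 412662) = (1/((-446)*(7 + 338)) + (-2196*322 - 2196*(-193) - 4*(-193)**2 - 4*322*(-193)))*(-23591 + 412662) = (-1/446/345 + (-707112 + 423828 - 4*37249 + 248584))*389071 = (-1/446*1/345 + (-707112 + 423828 - 148996 + 248584))*389071 = (-1/153870 - 183696)*389071 = -28265303521/153870*389071 = -10997209906218991/153870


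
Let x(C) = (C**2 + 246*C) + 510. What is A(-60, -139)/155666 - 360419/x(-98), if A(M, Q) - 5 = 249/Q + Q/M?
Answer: 33422586561991/1297698045240 ≈ 25.755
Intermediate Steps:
A(M, Q) = 5 + 249/Q + Q/M (A(M, Q) = 5 + (249/Q + Q/M) = 5 + 249/Q + Q/M)
x(C) = 510 + C**2 + 246*C
A(-60, -139)/155666 - 360419/x(-98) = (5 + 249/(-139) - 139/(-60))/155666 - 360419/(510 + (-98)**2 + 246*(-98)) = (5 + 249*(-1/139) - 139*(-1/60))*(1/155666) - 360419/(510 + 9604 - 24108) = (5 - 249/139 + 139/60)*(1/155666) - 360419/(-13994) = (46081/8340)*(1/155666) - 360419*(-1/13994) = 6583/185464920 + 360419/13994 = 33422586561991/1297698045240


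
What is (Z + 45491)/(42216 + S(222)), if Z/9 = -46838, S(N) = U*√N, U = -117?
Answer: -2645894836/296525283 - 4888663*√222/197683522 ≈ -9.2915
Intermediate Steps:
S(N) = -117*√N
Z = -421542 (Z = 9*(-46838) = -421542)
(Z + 45491)/(42216 + S(222)) = (-421542 + 45491)/(42216 - 117*√222) = -376051/(42216 - 117*√222)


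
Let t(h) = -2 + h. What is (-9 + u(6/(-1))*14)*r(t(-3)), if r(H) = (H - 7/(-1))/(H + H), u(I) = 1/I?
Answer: 34/15 ≈ 2.2667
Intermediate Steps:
r(H) = (7 + H)/(2*H) (r(H) = (H - 7*(-1))/((2*H)) = (H + 7)*(1/(2*H)) = (7 + H)*(1/(2*H)) = (7 + H)/(2*H))
(-9 + u(6/(-1))*14)*r(t(-3)) = (-9 + 14/(6/(-1)))*((7 + (-2 - 3))/(2*(-2 - 3))) = (-9 + 14/(6*(-1)))*((½)*(7 - 5)/(-5)) = (-9 + 14/(-6))*((½)*(-⅕)*2) = (-9 - ⅙*14)*(-⅕) = (-9 - 7/3)*(-⅕) = -34/3*(-⅕) = 34/15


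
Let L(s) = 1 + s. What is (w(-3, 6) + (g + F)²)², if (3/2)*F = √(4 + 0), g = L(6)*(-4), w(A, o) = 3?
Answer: 41306329/81 ≈ 5.0995e+5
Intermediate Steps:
g = -28 (g = (1 + 6)*(-4) = 7*(-4) = -28)
F = 4/3 (F = 2*√(4 + 0)/3 = 2*√4/3 = (⅔)*2 = 4/3 ≈ 1.3333)
(w(-3, 6) + (g + F)²)² = (3 + (-28 + 4/3)²)² = (3 + (-80/3)²)² = (3 + 6400/9)² = (6427/9)² = 41306329/81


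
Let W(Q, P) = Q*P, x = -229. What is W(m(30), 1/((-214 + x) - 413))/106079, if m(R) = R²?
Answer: -225/22700906 ≈ -9.9115e-6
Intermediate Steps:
W(Q, P) = P*Q
W(m(30), 1/((-214 + x) - 413))/106079 = (30²/((-214 - 229) - 413))/106079 = (900/(-443 - 413))*(1/106079) = (900/(-856))*(1/106079) = -1/856*900*(1/106079) = -225/214*1/106079 = -225/22700906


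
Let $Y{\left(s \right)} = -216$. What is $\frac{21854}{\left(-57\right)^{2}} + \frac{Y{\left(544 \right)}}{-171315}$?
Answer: $\frac{15409958}{2290545} \approx 6.7276$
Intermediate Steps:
$\frac{21854}{\left(-57\right)^{2}} + \frac{Y{\left(544 \right)}}{-171315} = \frac{21854}{\left(-57\right)^{2}} - \frac{216}{-171315} = \frac{21854}{3249} - - \frac{8}{6345} = 21854 \cdot \frac{1}{3249} + \frac{8}{6345} = \frac{21854}{3249} + \frac{8}{6345} = \frac{15409958}{2290545}$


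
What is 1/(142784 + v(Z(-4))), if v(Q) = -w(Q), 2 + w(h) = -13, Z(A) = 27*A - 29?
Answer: 1/142799 ≈ 7.0028e-6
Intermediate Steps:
Z(A) = -29 + 27*A
w(h) = -15 (w(h) = -2 - 13 = -15)
v(Q) = 15 (v(Q) = -1*(-15) = 15)
1/(142784 + v(Z(-4))) = 1/(142784 + 15) = 1/142799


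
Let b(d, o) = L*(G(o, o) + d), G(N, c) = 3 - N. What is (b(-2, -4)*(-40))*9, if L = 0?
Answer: 0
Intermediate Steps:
b(d, o) = 0 (b(d, o) = 0*((3 - o) + d) = 0*(3 + d - o) = 0)
(b(-2, -4)*(-40))*9 = (0*(-40))*9 = 0*9 = 0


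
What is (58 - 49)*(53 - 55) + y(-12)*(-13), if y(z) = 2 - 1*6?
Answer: 34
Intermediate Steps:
y(z) = -4 (y(z) = 2 - 6 = -4)
(58 - 49)*(53 - 55) + y(-12)*(-13) = (58 - 49)*(53 - 55) - 4*(-13) = 9*(-2) + 52 = -18 + 52 = 34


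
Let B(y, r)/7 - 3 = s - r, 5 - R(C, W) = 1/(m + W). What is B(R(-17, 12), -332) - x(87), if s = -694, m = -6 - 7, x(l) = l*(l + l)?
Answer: -17651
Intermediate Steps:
x(l) = 2*l² (x(l) = l*(2*l) = 2*l²)
m = -13
R(C, W) = 5 - 1/(-13 + W)
B(y, r) = -4837 - 7*r (B(y, r) = 21 + 7*(-694 - r) = 21 + (-4858 - 7*r) = -4837 - 7*r)
B(R(-17, 12), -332) - x(87) = (-4837 - 7*(-332)) - 2*87² = (-4837 + 2324) - 2*7569 = -2513 - 1*15138 = -2513 - 15138 = -17651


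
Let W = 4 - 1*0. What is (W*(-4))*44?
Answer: -704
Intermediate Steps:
W = 4 (W = 4 + 0 = 4)
(W*(-4))*44 = (4*(-4))*44 = -16*44 = -704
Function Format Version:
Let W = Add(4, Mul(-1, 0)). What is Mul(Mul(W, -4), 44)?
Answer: -704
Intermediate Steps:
W = 4 (W = Add(4, 0) = 4)
Mul(Mul(W, -4), 44) = Mul(Mul(4, -4), 44) = Mul(-16, 44) = -704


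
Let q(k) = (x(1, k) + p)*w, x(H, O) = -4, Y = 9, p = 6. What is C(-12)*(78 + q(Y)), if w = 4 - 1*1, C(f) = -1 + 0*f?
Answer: -84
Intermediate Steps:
C(f) = -1 (C(f) = -1 + 0 = -1)
w = 3 (w = 4 - 1 = 3)
q(k) = 6 (q(k) = (-4 + 6)*3 = 2*3 = 6)
C(-12)*(78 + q(Y)) = -(78 + 6) = -1*84 = -84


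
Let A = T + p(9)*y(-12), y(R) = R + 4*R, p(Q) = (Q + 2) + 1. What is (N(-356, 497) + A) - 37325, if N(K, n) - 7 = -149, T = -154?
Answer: -38341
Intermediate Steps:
N(K, n) = -142 (N(K, n) = 7 - 149 = -142)
p(Q) = 3 + Q (p(Q) = (2 + Q) + 1 = 3 + Q)
y(R) = 5*R
A = -874 (A = -154 + (3 + 9)*(5*(-12)) = -154 + 12*(-60) = -154 - 720 = -874)
(N(-356, 497) + A) - 37325 = (-142 - 874) - 37325 = -1016 - 37325 = -38341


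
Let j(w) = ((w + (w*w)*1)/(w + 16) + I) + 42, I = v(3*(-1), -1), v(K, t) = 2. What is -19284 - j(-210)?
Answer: -1852871/97 ≈ -19102.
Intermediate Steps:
I = 2
j(w) = 44 + (w + w²)/(16 + w) (j(w) = ((w + (w*w)*1)/(w + 16) + 2) + 42 = ((w + w²*1)/(16 + w) + 2) + 42 = ((w + w²)/(16 + w) + 2) + 42 = (2 + (w + w²)/(16 + w)) + 42 = 44 + (w + w²)/(16 + w))
-19284 - j(-210) = -19284 - (704 + (-210)² + 45*(-210))/(16 - 210) = -19284 - (704 + 44100 - 9450)/(-194) = -19284 - (-1)*35354/194 = -19284 - 1*(-17677/97) = -19284 + 17677/97 = -1852871/97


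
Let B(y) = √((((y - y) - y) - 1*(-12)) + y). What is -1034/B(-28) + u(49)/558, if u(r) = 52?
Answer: 26/279 - 517*√3/3 ≈ -298.40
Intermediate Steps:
B(y) = 2*√3 (B(y) = √(((0 - y) + 12) + y) = √((-y + 12) + y) = √((12 - y) + y) = √12 = 2*√3)
-1034/B(-28) + u(49)/558 = -1034*√3/6 + 52/558 = -517*√3/3 + 52*(1/558) = -517*√3/3 + 26/279 = 26/279 - 517*√3/3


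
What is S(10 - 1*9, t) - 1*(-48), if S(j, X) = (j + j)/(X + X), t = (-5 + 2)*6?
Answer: 863/18 ≈ 47.944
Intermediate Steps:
t = -18 (t = -3*6 = -18)
S(j, X) = j/X (S(j, X) = (2*j)/((2*X)) = (2*j)*(1/(2*X)) = j/X)
S(10 - 1*9, t) - 1*(-48) = (10 - 1*9)/(-18) - 1*(-48) = (10 - 9)*(-1/18) + 48 = 1*(-1/18) + 48 = -1/18 + 48 = 863/18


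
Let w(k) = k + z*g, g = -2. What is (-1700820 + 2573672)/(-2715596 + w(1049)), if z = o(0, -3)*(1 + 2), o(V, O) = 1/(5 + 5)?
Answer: -2182130/6786369 ≈ -0.32155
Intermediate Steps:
o(V, O) = 1/10
z = 3/10 (z = (1 + 2)/10 = (1/10)*3 = 3/10 ≈ 0.30000)
w(k) = -3/5 + k (w(k) = k + (3/10)*(-2) = k - 3/5 = -3/5 + k)
(-1700820 + 2573672)/(-2715596 + w(1049)) = (-1700820 + 2573672)/(-2715596 + (-3/5 + 1049)) = 872852/(-2715596 + 5242/5) = 872852/(-13572738/5) = 872852*(-5/13572738) = -2182130/6786369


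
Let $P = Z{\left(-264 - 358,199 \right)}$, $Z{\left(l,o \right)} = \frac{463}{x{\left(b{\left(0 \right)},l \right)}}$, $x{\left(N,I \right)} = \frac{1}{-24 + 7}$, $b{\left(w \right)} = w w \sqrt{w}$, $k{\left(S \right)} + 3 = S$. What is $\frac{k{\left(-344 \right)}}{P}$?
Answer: $\frac{347}{7871} \approx 0.044086$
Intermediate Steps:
$k{\left(S \right)} = -3 + S$
$b{\left(w \right)} = w^{\frac{5}{2}}$ ($b{\left(w \right)} = w^{2} \sqrt{w} = w^{\frac{5}{2}}$)
$x{\left(N,I \right)} = - \frac{1}{17}$ ($x{\left(N,I \right)} = \frac{1}{-17} = - \frac{1}{17}$)
$Z{\left(l,o \right)} = -7871$ ($Z{\left(l,o \right)} = \frac{463}{- \frac{1}{17}} = 463 \left(-17\right) = -7871$)
$P = -7871$
$\frac{k{\left(-344 \right)}}{P} = \frac{-3 - 344}{-7871} = \left(-347\right) \left(- \frac{1}{7871}\right) = \frac{347}{7871}$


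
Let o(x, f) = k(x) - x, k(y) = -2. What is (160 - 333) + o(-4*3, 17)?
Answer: -163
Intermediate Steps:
o(x, f) = -2 - x
(160 - 333) + o(-4*3, 17) = (160 - 333) + (-2 - (-4)*3) = -173 + (-2 - 1*(-12)) = -173 + (-2 + 12) = -173 + 10 = -163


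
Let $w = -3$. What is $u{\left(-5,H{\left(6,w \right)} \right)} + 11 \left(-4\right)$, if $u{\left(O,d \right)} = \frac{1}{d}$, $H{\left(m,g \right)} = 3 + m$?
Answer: $- \frac{395}{9} \approx -43.889$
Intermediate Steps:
$u{\left(-5,H{\left(6,w \right)} \right)} + 11 \left(-4\right) = \frac{1}{3 + 6} + 11 \left(-4\right) = \frac{1}{9} - 44 = - \frac{395}{9}$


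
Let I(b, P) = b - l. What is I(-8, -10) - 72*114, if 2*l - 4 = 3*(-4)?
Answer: -8212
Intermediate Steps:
l = -4 (l = 2 + (3*(-4))/2 = 2 + (½)*(-12) = 2 - 6 = -4)
I(b, P) = 4 + b (I(b, P) = b - 1*(-4) = b + 4 = 4 + b)
I(-8, -10) - 72*114 = (4 - 8) - 72*114 = -4 - 8208 = -8212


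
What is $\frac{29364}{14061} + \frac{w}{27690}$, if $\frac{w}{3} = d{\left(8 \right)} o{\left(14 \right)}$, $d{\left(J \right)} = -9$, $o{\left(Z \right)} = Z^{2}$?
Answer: $\frac{41037686}{21630505} \approx 1.8972$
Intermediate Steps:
$w = -5292$ ($w = 3 \left(- 9 \cdot 14^{2}\right) = 3 \left(\left(-9\right) 196\right) = 3 \left(-1764\right) = -5292$)
$\frac{29364}{14061} + \frac{w}{27690} = \frac{29364}{14061} - \frac{5292}{27690} = 29364 \cdot \frac{1}{14061} - \frac{882}{4615} = \frac{9788}{4687} - \frac{882}{4615} = \frac{41037686}{21630505}$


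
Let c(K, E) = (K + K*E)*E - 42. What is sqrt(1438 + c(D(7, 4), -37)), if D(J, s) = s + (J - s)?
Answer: 4*sqrt(670) ≈ 103.54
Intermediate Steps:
D(J, s) = J
c(K, E) = -42 + E*(K + E*K) (c(K, E) = (K + E*K)*E - 42 = E*(K + E*K) - 42 = -42 + E*(K + E*K))
sqrt(1438 + c(D(7, 4), -37)) = sqrt(1438 + (-42 - 37*7 + 7*(-37)**2)) = sqrt(1438 + (-42 - 259 + 7*1369)) = sqrt(1438 + (-42 - 259 + 9583)) = sqrt(1438 + 9282) = sqrt(10720) = 4*sqrt(670)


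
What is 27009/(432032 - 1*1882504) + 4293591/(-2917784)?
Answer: -394158747063/264510249628 ≈ -1.4901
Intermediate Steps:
27009/(432032 - 1*1882504) + 4293591/(-2917784) = 27009/(432032 - 1882504) + 4293591*(-1/2917784) = 27009/(-1450472) - 4293591/2917784 = 27009*(-1/1450472) - 4293591/2917784 = -27009/1450472 - 4293591/2917784 = -394158747063/264510249628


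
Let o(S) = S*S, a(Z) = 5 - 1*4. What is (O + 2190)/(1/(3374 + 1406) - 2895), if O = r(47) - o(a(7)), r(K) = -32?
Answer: -10310460/13838099 ≈ -0.74508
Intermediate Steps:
a(Z) = 1 (a(Z) = 5 - 4 = 1)
o(S) = S²
O = -33 (O = -32 - 1*1² = -32 - 1*1 = -32 - 1 = -33)
(O + 2190)/(1/(3374 + 1406) - 2895) = (-33 + 2190)/(1/(3374 + 1406) - 2895) = 2157/(1/4780 - 2895) = 2157/(-13838099/4780) = 2157*(-4780/13838099) = -10310460/13838099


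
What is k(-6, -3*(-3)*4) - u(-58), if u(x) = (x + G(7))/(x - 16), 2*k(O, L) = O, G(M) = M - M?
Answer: -140/37 ≈ -3.7838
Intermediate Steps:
G(M) = 0
k(O, L) = O/2
u(x) = x/(-16 + x) (u(x) = (x + 0)/(x - 16) = x/(-16 + x))
k(-6, -3*(-3)*4) - u(-58) = (1/2)*(-6) - (-58)/(-16 - 58) = -3 - (-58)/(-74) = -3 - (-58)*(-1)/74 = -3 - 1*29/37 = -3 - 29/37 = -140/37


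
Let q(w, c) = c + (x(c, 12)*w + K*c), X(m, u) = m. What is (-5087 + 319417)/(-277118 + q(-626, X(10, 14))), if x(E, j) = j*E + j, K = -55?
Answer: -31433/36029 ≈ -0.87244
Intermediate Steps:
x(E, j) = j + E*j (x(E, j) = E*j + j = j + E*j)
q(w, c) = -54*c + w*(12 + 12*c) (q(w, c) = c + ((12*(1 + c))*w - 55*c) = c + ((12 + 12*c)*w - 55*c) = c + (w*(12 + 12*c) - 55*c) = c + (-55*c + w*(12 + 12*c)) = -54*c + w*(12 + 12*c))
(-5087 + 319417)/(-277118 + q(-626, X(10, 14))) = (-5087 + 319417)/(-277118 + (-54*10 + 12*(-626)*(1 + 10))) = 314330/(-277118 + (-540 + 12*(-626)*11)) = 314330/(-277118 + (-540 - 82632)) = 314330/(-277118 - 83172) = 314330/(-360290) = 314330*(-1/360290) = -31433/36029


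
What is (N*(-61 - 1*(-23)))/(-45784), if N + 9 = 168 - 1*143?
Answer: 76/5723 ≈ 0.013280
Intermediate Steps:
N = 16 (N = -9 + (168 - 1*143) = -9 + (168 - 143) = -9 + 25 = 16)
(N*(-61 - 1*(-23)))/(-45784) = (16*(-61 - 1*(-23)))/(-45784) = (16*(-61 + 23))*(-1/45784) = (16*(-38))*(-1/45784) = -608*(-1/45784) = 76/5723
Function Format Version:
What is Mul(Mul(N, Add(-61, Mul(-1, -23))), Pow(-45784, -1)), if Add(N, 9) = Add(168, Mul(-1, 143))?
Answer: Rational(76, 5723) ≈ 0.013280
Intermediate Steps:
N = 16 (N = Add(-9, Add(168, Mul(-1, 143))) = Add(-9, Add(168, -143)) = Add(-9, 25) = 16)
Mul(Mul(N, Add(-61, Mul(-1, -23))), Pow(-45784, -1)) = Mul(Mul(16, Add(-61, Mul(-1, -23))), Pow(-45784, -1)) = Mul(Mul(16, Add(-61, 23)), Rational(-1, 45784)) = Mul(Mul(16, -38), Rational(-1, 45784)) = Mul(-608, Rational(-1, 45784)) = Rational(76, 5723)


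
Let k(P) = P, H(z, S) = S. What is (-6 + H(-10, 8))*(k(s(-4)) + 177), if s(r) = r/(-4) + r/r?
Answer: 358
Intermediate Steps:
s(r) = 1 - r/4 (s(r) = r*(-1/4) + 1 = -r/4 + 1 = 1 - r/4)
(-6 + H(-10, 8))*(k(s(-4)) + 177) = (-6 + 8)*((1 - 1/4*(-4)) + 177) = 2*((1 + 1) + 177) = 2*(2 + 177) = 2*179 = 358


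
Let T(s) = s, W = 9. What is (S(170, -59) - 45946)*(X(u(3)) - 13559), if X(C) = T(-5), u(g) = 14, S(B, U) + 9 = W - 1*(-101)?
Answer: 621841580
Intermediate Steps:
S(B, U) = 101 (S(B, U) = -9 + (9 - 1*(-101)) = -9 + (9 + 101) = -9 + 110 = 101)
X(C) = -5
(S(170, -59) - 45946)*(X(u(3)) - 13559) = (101 - 45946)*(-5 - 13559) = -45845*(-13564) = 621841580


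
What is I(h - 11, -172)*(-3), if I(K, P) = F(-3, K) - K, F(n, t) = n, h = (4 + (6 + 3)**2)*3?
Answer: 741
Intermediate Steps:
h = 255 (h = (4 + 9**2)*3 = (4 + 81)*3 = 85*3 = 255)
I(K, P) = -3 - K
I(h - 11, -172)*(-3) = (-3 - (255 - 11))*(-3) = (-3 - 1*244)*(-3) = (-3 - 244)*(-3) = -247*(-3) = 741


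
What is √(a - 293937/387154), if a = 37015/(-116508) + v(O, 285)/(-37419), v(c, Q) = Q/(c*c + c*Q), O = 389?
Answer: I*√366139640498286106846831171959897707937/18438684404337653862 ≈ 1.0378*I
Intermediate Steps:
v(c, Q) = Q/(c² + Q*c)
a = -60524082971965/190504909202412 (a = 37015/(-116508) + (285/(389*(285 + 389)))/(-37419) = 37015*(-1/116508) + (285*(1/389)/674)*(-1/37419) = -37015/116508 + (285*(1/389)*(1/674))*(-1/37419) = -37015/116508 + (285/262186)*(-1/37419) = -37015/116508 - 95/3270245978 = -60524082971965/190504909202412 ≈ -0.31770)
√(a - 293937/387154) = √(-60524082971965/190504909202412 - 293937/387154) = √(-39714291157578756827/36877368808675307724) = I*√366139640498286106846831171959897707937/18438684404337653862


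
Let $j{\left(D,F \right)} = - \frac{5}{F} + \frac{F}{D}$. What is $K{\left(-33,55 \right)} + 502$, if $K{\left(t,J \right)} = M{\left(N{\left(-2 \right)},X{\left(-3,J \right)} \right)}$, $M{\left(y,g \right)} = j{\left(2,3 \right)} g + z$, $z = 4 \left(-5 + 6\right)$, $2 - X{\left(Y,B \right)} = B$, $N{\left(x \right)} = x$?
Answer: $\frac{3089}{6} \approx 514.83$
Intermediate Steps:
$X{\left(Y,B \right)} = 2 - B$
$z = 4$ ($z = 4 \cdot 1 = 4$)
$M{\left(y,g \right)} = 4 - \frac{g}{6}$ ($M{\left(y,g \right)} = \left(- \frac{5}{3} + \frac{3}{2}\right) g + 4 = - \frac{g}{6} + 4 = 4 - \frac{g}{6}$)
$K{\left(t,J \right)} = \frac{11}{3} + \frac{J}{6}$ ($K{\left(t,J \right)} = 4 - \frac{2 - J}{6} = 4 + \left(- \frac{1}{3} + \frac{J}{6}\right) = \frac{11}{3} + \frac{J}{6}$)
$K{\left(-33,55 \right)} + 502 = \left(\frac{11}{3} + \frac{1}{6} \cdot 55\right) + 502 = \left(\frac{11}{3} + \frac{55}{6}\right) + 502 = \frac{77}{6} + 502 = \frac{3089}{6}$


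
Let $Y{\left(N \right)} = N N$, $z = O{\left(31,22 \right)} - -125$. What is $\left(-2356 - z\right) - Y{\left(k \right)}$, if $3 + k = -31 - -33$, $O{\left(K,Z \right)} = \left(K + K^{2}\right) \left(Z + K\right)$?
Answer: $-55058$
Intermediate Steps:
$O{\left(K,Z \right)} = \left(K + Z\right) \left(K + K^{2}\right)$ ($O{\left(K,Z \right)} = \left(K + K^{2}\right) \left(K + Z\right) = \left(K + Z\right) \left(K + K^{2}\right)$)
$k = -1$ ($k = -3 - -2 = -3 + \left(-31 + 33\right) = -3 + 2 = -1$)
$z = 52701$ ($z = 31 \left(31 + 22 + 31^{2} + 31 \cdot 22\right) - -125 = 31 \left(31 + 22 + 961 + 682\right) + 125 = 31 \cdot 1696 + 125 = 52576 + 125 = 52701$)
$Y{\left(N \right)} = N^{2}$
$\left(-2356 - z\right) - Y{\left(k \right)} = \left(-2356 - 52701\right) - \left(-1\right)^{2} = \left(-2356 - 52701\right) - 1 = -55057 - 1 = -55058$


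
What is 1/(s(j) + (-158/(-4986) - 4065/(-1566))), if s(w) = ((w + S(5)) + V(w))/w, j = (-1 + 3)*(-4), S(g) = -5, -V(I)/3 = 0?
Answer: 64264/273281 ≈ 0.23516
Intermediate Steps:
V(I) = 0 (V(I) = -3*0 = 0)
j = -8 (j = 2*(-4) = -8)
s(w) = (-5 + w)/w (s(w) = ((w - 5) + 0)/w = ((-5 + w) + 0)/w = (-5 + w)/w)
1/(s(j) + (-158/(-4986) - 4065/(-1566))) = 1/((-5 - 8)/(-8) + (-158/(-4986) - 4065/(-1566))) = 1/(-1/8*(-13) + (-158*(-1/4986) - 4065*(-1/1566))) = 1/(13/8 + (79/2493 + 1355/522)) = 1/(13/8 + 42213/16066) = 1/(273281/64264) = 64264/273281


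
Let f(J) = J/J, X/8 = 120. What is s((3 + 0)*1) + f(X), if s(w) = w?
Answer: 4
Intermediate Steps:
X = 960 (X = 8*120 = 960)
f(J) = 1
s((3 + 0)*1) + f(X) = (3 + 0)*1 + 1 = 3*1 + 1 = 3 + 1 = 4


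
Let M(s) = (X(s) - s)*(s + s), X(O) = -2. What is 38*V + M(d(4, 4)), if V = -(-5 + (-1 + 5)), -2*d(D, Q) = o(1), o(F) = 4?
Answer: 38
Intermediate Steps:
d(D, Q) = -2 (d(D, Q) = -½*4 = -2)
M(s) = 2*s*(-2 - s) (M(s) = (-2 - s)*(s + s) = (-2 - s)*(2*s) = 2*s*(-2 - s))
V = 1 (V = -(-5 + 4) = -1*(-1) = 1)
38*V + M(d(4, 4)) = 38*1 - 2*(-2)*(2 - 2) = 38 - 2*(-2)*0 = 38 + 0 = 38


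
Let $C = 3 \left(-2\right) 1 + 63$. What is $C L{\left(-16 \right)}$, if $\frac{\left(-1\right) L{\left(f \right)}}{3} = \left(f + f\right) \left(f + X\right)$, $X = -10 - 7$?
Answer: $-180576$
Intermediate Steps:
$X = -17$ ($X = -10 - 7 = -17$)
$C = 57$ ($C = \left(-6\right) 1 + 63 = -6 + 63 = 57$)
$L{\left(f \right)} = - 6 f \left(-17 + f\right)$ ($L{\left(f \right)} = - 3 \left(f + f\right) \left(f - 17\right) = - 3 \cdot 2 f \left(-17 + f\right) = - 6 f \left(-17 + f\right)$)
$C L{\left(-16 \right)} = 57 \cdot 6 \left(-16\right) \left(17 - -16\right) = 57 \cdot 6 \left(-16\right) \left(17 + 16\right) = 57 \cdot 6 \left(-16\right) 33 = 57 \left(-3168\right) = -180576$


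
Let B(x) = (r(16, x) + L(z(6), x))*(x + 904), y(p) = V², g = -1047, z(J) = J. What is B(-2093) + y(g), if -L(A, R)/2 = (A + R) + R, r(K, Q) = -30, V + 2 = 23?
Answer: -9903929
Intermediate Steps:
V = 21 (V = -2 + 23 = 21)
L(A, R) = -4*R - 2*A (L(A, R) = -2*((A + R) + R) = -2*(A + 2*R) = -4*R - 2*A)
y(p) = 441 (y(p) = 21² = 441)
B(x) = (-42 - 4*x)*(904 + x) (B(x) = (-30 + (-4*x - 2*6))*(x + 904) = (-30 + (-4*x - 12))*(904 + x) = (-30 + (-12 - 4*x))*(904 + x) = (-42 - 4*x)*(904 + x))
B(-2093) + y(g) = (-37968 - 3658*(-2093) - 4*(-2093)²) + 441 = (-37968 + 7656194 - 4*4380649) + 441 = (-37968 + 7656194 - 17522596) + 441 = -9904370 + 441 = -9903929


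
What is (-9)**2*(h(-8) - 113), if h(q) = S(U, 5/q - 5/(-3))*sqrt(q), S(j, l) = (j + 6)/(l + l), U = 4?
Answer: -9153 + 3888*I*sqrt(2)/5 ≈ -9153.0 + 1099.7*I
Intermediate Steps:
S(j, l) = (6 + j)/(2*l) (S(j, l) = (6 + j)/((2*l)) = (6 + j)*(1/(2*l)) = (6 + j)/(2*l))
h(q) = 5*sqrt(q)/(5/3 + 5/q) (h(q) = ((6 + 4)/(2*(5/q - 5/(-3))))*sqrt(q) = ((1/2)*10/(5/q - 5*(-1/3)))*sqrt(q) = ((1/2)*10/(5/q + 5/3))*sqrt(q) = ((1/2)*10/(5/3 + 5/q))*sqrt(q) = (5/(5/3 + 5/q))*sqrt(q) = 5*sqrt(q)/(5/3 + 5/q))
(-9)**2*(h(-8) - 113) = (-9)**2*(3*(-8)**(3/2)/(3 - 8) - 113) = 81*(3*(-16*I*sqrt(2))/(-5) - 113) = 81*(3*(-16*I*sqrt(2))*(-1/5) - 113) = 81*(48*I*sqrt(2)/5 - 113) = 81*(-113 + 48*I*sqrt(2)/5) = -9153 + 3888*I*sqrt(2)/5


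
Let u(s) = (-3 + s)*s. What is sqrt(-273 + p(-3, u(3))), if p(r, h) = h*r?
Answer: I*sqrt(273) ≈ 16.523*I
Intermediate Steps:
u(s) = s*(-3 + s)
sqrt(-273 + p(-3, u(3))) = sqrt(-273 + (3*(-3 + 3))*(-3)) = sqrt(-273 + (3*0)*(-3)) = sqrt(-273 + 0*(-3)) = sqrt(-273 + 0) = sqrt(-273) = I*sqrt(273)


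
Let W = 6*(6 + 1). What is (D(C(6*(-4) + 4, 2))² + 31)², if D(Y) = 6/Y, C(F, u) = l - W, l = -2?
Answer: 225390169/234256 ≈ 962.15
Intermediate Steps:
W = 42 (W = 6*7 = 42)
C(F, u) = -44 (C(F, u) = -2 - 1*42 = -2 - 42 = -44)
(D(C(6*(-4) + 4, 2))² + 31)² = ((6/(-44))² + 31)² = ((6*(-1/44))² + 31)² = ((-3/22)² + 31)² = (9/484 + 31)² = (15013/484)² = 225390169/234256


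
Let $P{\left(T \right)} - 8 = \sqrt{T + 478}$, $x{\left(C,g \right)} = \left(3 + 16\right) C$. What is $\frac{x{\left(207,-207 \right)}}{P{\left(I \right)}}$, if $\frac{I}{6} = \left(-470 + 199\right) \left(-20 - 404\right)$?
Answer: $- \frac{5244}{114973} + \frac{1311 \sqrt{689902}}{229946} \approx 4.6899$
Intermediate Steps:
$x{\left(C,g \right)} = 19 C$
$I = 689424$ ($I = 6 \left(-470 + 199\right) \left(-20 - 404\right) = 6 \left(\left(-271\right) \left(-424\right)\right) = 6 \cdot 114904 = 689424$)
$P{\left(T \right)} = 8 + \sqrt{478 + T}$ ($P{\left(T \right)} = 8 + \sqrt{T + 478} = 8 + \sqrt{478 + T}$)
$\frac{x{\left(207,-207 \right)}}{P{\left(I \right)}} = \frac{19 \cdot 207}{8 + \sqrt{478 + 689424}} = \frac{3933}{8 + \sqrt{689902}}$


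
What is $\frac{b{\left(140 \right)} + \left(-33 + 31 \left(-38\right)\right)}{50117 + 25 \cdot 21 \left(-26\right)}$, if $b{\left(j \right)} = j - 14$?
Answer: $- \frac{1085}{36467} \approx -0.029753$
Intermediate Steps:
$b{\left(j \right)} = -14 + j$
$\frac{b{\left(140 \right)} + \left(-33 + 31 \left(-38\right)\right)}{50117 + 25 \cdot 21 \left(-26\right)} = \frac{\left(-14 + 140\right) + \left(-33 + 31 \left(-38\right)\right)}{50117 + 25 \cdot 21 \left(-26\right)} = \frac{126 - 1211}{50117 + 525 \left(-26\right)} = \frac{126 - 1211}{50117 - 13650} = - \frac{1085}{36467}$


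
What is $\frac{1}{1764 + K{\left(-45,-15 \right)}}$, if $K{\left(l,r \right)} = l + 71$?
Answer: $\frac{1}{1790} \approx 0.00055866$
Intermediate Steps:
$K{\left(l,r \right)} = 71 + l$
$\frac{1}{1764 + K{\left(-45,-15 \right)}} = \frac{1}{1764 + \left(71 - 45\right)} = \frac{1}{1764 + 26} = \frac{1}{1790}$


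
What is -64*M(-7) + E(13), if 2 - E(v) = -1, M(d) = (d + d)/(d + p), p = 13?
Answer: 457/3 ≈ 152.33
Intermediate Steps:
M(d) = 2*d/(13 + d) (M(d) = (d + d)/(d + 13) = (2*d)/(13 + d) = 2*d/(13 + d))
E(v) = 3 (E(v) = 2 - 1*(-1) = 2 + 1 = 3)
-64*M(-7) + E(13) = -128*(-7)/(13 - 7) + 3 = -128*(-7)/6 + 3 = -64*(-7/3) + 3 = 448/3 + 3 = 457/3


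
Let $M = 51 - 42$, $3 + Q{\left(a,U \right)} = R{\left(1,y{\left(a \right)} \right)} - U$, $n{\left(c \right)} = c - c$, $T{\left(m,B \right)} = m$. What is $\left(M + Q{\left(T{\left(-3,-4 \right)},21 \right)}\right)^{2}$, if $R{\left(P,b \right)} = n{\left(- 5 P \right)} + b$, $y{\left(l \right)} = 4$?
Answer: $121$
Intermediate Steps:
$n{\left(c \right)} = 0$
$R{\left(P,b \right)} = b$ ($R{\left(P,b \right)} = 0 + b = b$)
$Q{\left(a,U \right)} = 1 - U$ ($Q{\left(a,U \right)} = -3 - \left(-4 + U\right) = 1 - U$)
$M = 9$ ($M = 51 - 42 = 9$)
$\left(M + Q{\left(T{\left(-3,-4 \right)},21 \right)}\right)^{2} = \left(9 + \left(1 - 21\right)\right)^{2} = \left(9 - 20\right)^{2} = \left(-11\right)^{2} = 121$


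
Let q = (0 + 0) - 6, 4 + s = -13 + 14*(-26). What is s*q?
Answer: 2286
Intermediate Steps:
s = -381 (s = -4 + (-13 + 14*(-26)) = -4 + (-13 - 364) = -4 - 377 = -381)
q = -6 (q = 0 - 6 = -6)
s*q = -381*(-6) = 2286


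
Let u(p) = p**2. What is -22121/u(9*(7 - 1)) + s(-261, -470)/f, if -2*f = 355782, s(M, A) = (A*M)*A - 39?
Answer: 54728891771/172910052 ≈ 316.52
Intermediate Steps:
s(M, A) = -39 + M*A**2 (s(M, A) = M*A**2 - 39 = -39 + M*A**2)
f = -177891 (f = -1/2*355782 = -177891)
-22121/u(9*(7 - 1)) + s(-261, -470)/f = -22121*1/(81*(7 - 1)**2) + (-39 - 261*(-470)**2)/(-177891) = -22121/((9*6)**2) + (-39 - 261*220900)*(-1/177891) = -22121/(54**2) + (-39 - 57654900)*(-1/177891) = -22121/2916 - 57654939*(-1/177891) = -22121*1/2916 + 19218313/59297 = -22121/2916 + 19218313/59297 = 54728891771/172910052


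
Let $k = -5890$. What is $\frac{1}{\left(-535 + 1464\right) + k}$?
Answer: $- \frac{1}{4961} \approx -0.00020157$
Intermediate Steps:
$\frac{1}{\left(-535 + 1464\right) + k} = \frac{1}{\left(-535 + 1464\right) - 5890} = \frac{1}{929 - 5890} = \frac{1}{-4961} = - \frac{1}{4961}$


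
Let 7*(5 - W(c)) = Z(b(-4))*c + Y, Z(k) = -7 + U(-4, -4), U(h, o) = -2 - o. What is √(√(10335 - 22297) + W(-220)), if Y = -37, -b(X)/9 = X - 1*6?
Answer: √(-7196 + 49*I*√11962)/7 ≈ 4.2575 + 12.845*I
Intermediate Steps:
b(X) = 54 - 9*X (b(X) = -9*(X - 1*6) = -9*(X - 6) = -9*(-6 + X) = 54 - 9*X)
Z(k) = -5 (Z(k) = -7 + (-2 - 1*(-4)) = -7 + (-2 + 4) = -7 + 2 = -5)
W(c) = 72/7 + 5*c/7 (W(c) = 5 - (-5*c - 37)/7 = 5 - (-37 - 5*c)/7 = 5 + (37/7 + 5*c/7) = 72/7 + 5*c/7)
√(√(10335 - 22297) + W(-220)) = √(√(10335 - 22297) + (72/7 + (5/7)*(-220))) = √(√(-11962) + (72/7 - 1100/7)) = √(I*√11962 - 1028/7) = √(-1028/7 + I*√11962)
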